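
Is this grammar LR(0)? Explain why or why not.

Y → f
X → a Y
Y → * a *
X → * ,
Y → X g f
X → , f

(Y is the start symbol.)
A grammar is LR(0) if no state in the canonical LR(0) collection has:
  - both a shift item (dot before a terminal) and a complete item (shift-reduce conflict), or
  - two or more complete items (reduce-reduce conflict; the accept item [Y' → Y .] counts as a complete item here).

Augment with Y' → Y and build the canonical LR(0) collection (I0 = CLOSURE({[Y' → . Y]}), then GOTO on every symbol after a dot until no new states appear). It has 14 states:
  I0: { [X → . * ,], [X → . , f], [X → . a Y], [Y → . * a *], [Y → . X g f], [Y → . f], [Y' → . Y] }  — shift
  I1: { [X → * . ,], [Y → * . a *] }  — shift
  I2: { [X → , . f] }  — shift
  I3: { [Y → X . g f] }  — shift
  I4: { [Y' → Y .] }  — accept
  I5: { [X → . * ,], [X → . , f], [X → . a Y], [X → a . Y], [Y → . * a *], [Y → . X g f], [Y → . f] }  — shift
  I6: { [Y → f .] }  — reduce
  I7: { [X → a Y .] }  — reduce
  I8: { [Y → X g . f] }  — shift
  I9: { [Y → X g f .] }  — reduce
  I10: { [X → , f .] }  — reduce
  I11: { [X → * , .] }  — reduce
  I12: { [Y → * a . *] }  — shift
  I13: { [Y → * a * .] }  — reduce

Every state is either a pure shift/goto state or contains exactly one complete item and nothing to shift — no conflicts. The grammar is LR(0).

Answer: Yes, the grammar is LR(0)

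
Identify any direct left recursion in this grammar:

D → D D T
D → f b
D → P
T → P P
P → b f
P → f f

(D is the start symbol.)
D → D D T: LEFT RECURSIVE (starts with D)
D → f b: starts with f
D → P: starts with P
T → P P: starts with P
P → b f: starts with b
P → f f: starts with f

The grammar has direct left recursion on: D.

Answer: Yes, D is left-recursive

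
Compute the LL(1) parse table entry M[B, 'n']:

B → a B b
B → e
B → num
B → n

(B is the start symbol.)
To find M[B, 'n'], we find productions for B where 'n' is in the predict set (PREDICT(N → α) = (FIRST(α) \ {ε}) ∪ (FOLLOW(N) if α ⇒* ε)).

B → a B b: PREDICT = { 'a' }
B → e: PREDICT = { 'e' }
B → num: PREDICT = { 'num' }
B → n: PREDICT = { 'n' }
  'n' is in predict set, so this production goes in M[B, 'n']

M[B, 'n'] = B → n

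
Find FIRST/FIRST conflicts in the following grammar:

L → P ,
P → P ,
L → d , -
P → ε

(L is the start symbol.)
No FIRST/FIRST conflicts.

FIRST sets of the non-terminals at (or reachable through a nullable prefix from) the front of some alternative:
  FIRST(P) = { ',', ε }

Productions for L:
  L → P ,: FIRST = { ',' }
  L → d , -: FIRST = { 'd' }
Productions for P:
  P → P ,: FIRST = { ',' }
  P → ε: FIRST = { ε }

All alternatives of each non-terminal have pairwise disjoint FIRST sets.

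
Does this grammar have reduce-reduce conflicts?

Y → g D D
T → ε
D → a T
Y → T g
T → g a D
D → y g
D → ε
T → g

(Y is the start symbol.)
Augment with Y' → Y and build the canonical LR(0) collection (I0 = CLOSURE({[Y' → . Y]}), then GOTO on every symbol after a dot until no new states appear). It has 15 states:
  I0: { [T → . g a D], [T → . g], [T → .], [Y → . T g], [Y → . g D D], [Y' → . Y] }  — shift, reduce
  I1: { [Y → T . g] }  — shift
  I2: { [Y' → Y .] }  — accept
  I3: { [D → . a T], [D → . y g], [D → .], [T → g . a D], [T → g .], [Y → g . D D] }  — shift, 2 reduces
  I4: { [D → . a T], [D → . y g], [D → .], [Y → g D . D] }  — shift, reduce
  I5: { [D → . a T], [D → . y g], [D → .], [D → a . T], [T → . g a D], [T → . g], [T → .], [T → g a . D] }  — shift, 2 reduces
  I6: { [D → y . g] }  — shift
  I7: { [D → y g .] }  — reduce
  I8: { [T → g a D .] }  — reduce
  I9: { [D → a T .] }  — reduce
  I10: { [D → a . T], [T → . g a D], [T → . g], [T → .] }  — shift, reduce
  I11: { [T → g . a D], [T → g .] }  — shift, reduce
  I12: { [D → . a T], [D → . y g], [D → .], [T → g a . D] }  — shift, reduce
  I13: { [Y → g D D .] }  — reduce
  I14: { [Y → T g .] }  — reduce

I3 contains complete items [D → .], [T → g .] — reduce-reduce conflict.
I5 contains complete items [D → .], [T → .] — reduce-reduce conflict.

Answer: Yes — I3: [D → .] vs [T → g .]; I5: [D → .] vs [T → .]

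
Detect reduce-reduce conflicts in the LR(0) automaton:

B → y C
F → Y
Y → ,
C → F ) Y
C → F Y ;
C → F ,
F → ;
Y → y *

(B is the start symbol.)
A reduce-reduce conflict occurs when an LR(0) state has two complete items [A → α .] and [B → β .] — both call for a reduction, and with no lookahead the parser cannot choose between them.

Augment with B' → B and build the canonical LR(0) collection (I0 = CLOSURE({[B' → . B]}), then GOTO on every symbol after a dot until no new states appear). It has 15 states:
  I0: { [B → . y C], [B' → . B] }  — shift
  I1: { [B' → B .] }  — accept
  I2: { [B → y . C], [C → . F ) Y], [C → . F ,], [C → . F Y ;], [F → . ;], [F → . Y], [Y → . ,], [Y → . y *] }  — shift
  I3: { [Y → , .] }  — reduce
  I4: { [F → ; .] }  — reduce
  I5: { [B → y C .] }  — reduce
  I6: { [C → F . ) Y], [C → F . ,], [C → F . Y ;], [Y → . ,], [Y → . y *] }  — shift
  I7: { [F → Y .] }  — reduce
  I8: { [Y → y . *] }  — shift
  I9: { [Y → y * .] }  — reduce
  I10: { [C → F ) . Y], [Y → . ,], [Y → . y *] }  — shift
  I11: { [C → F , .], [Y → , .] }  — 2 reduces
  I12: { [C → F Y . ;] }  — shift
  I13: { [C → F Y ; .] }  — reduce
  I14: { [C → F ) Y .] }  — reduce

I11 contains complete items [C → F , .], [Y → , .] — reduce-reduce conflict.

Answer: Yes — I11: [C → F , .] vs [Y → , .]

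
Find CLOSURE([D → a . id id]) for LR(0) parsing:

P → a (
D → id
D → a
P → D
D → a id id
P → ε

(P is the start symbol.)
Start with: [D → a . id id]
The dot precedes the terminal id, so nothing is added.

CLOSURE = { [D → a . id id] }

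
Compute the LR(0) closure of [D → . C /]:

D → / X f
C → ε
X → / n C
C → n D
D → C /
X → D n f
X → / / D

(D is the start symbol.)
{ [C → . n D], [C → .], [D → . C /] }

To compute CLOSURE, for each item [A → α.Bβ] where B is a non-terminal, add [B → .γ] for all productions B → γ; repeat for the newly added items until nothing changes.

Start with: [D → . C /]
  [D → . C /] has the dot before C: add [C → .], [C → . n D]
No further items can be added.

CLOSURE = { [C → . n D], [C → .], [D → . C /] }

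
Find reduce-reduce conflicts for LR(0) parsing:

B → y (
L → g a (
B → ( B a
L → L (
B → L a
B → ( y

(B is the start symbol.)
Augment with B' → B and build the canonical LR(0) collection (I0 = CLOSURE({[B' → . B]}), then GOTO on every symbol after a dot until no new states appear). It has 14 states:
  I0: { [B → . ( B a], [B → . ( y], [B → . L a], [B → . y (], [B' → . B], [L → . L (], [L → . g a (] }  — shift
  I1: { [B → ( . B a], [B → ( . y], [B → . ( B a], [B → . ( y], [B → . L a], [B → . y (], [L → . L (], [L → . g a (] }  — shift
  I2: { [B' → B .] }  — accept
  I3: { [B → L . a], [L → L . (] }  — shift
  I4: { [L → g . a (] }  — shift
  I5: { [B → y . (] }  — shift
  I6: { [B → y ( .] }  — reduce
  I7: { [L → g a . (] }  — shift
  I8: { [L → g a ( .] }  — reduce
  I9: { [L → L ( .] }  — reduce
  I10: { [B → L a .] }  — reduce
  I11: { [B → ( B . a] }  — shift
  I12: { [B → ( y .], [B → y . (] }  — shift, reduce
  I13: { [B → ( B a .] }  — reduce

No state contains more than one complete item.

Answer: No reduce-reduce conflicts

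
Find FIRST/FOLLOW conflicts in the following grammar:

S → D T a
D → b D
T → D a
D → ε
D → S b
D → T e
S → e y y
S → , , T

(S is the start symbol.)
A FIRST/FOLLOW conflict occurs when a non-terminal N has a nullable alternative N → β (β ⇒* ε) and another alternative N → α with FIRST(α) ∩ FOLLOW(N) ≠ ∅: on such a lookahead the parser cannot decide between expanding α and letting N vanish via β.

Nullable non-terminals: D.
FIRST sets used below: FIRST(S) = { ',', 'a', 'b', 'e' }, FIRST(T) = { ',', 'a', 'b', 'e' }

D: nullable alternative(s) D → ε; FOLLOW(D) = { ',', 'a', 'b', 'e' }
  D → b D: FIRST \ {ε} = { 'b' } — overlaps FOLLOW(D) on { 'b' }: CONFLICT
  D → ε: FIRST \ {ε} = { } — this is the only nullable alternative, skip
  D → S b: FIRST \ {ε} = { ',', 'a', 'b', 'e' } — overlaps FOLLOW(D) on { ',', 'a', 'b', 'e' }: CONFLICT
  D → T e: FIRST \ {ε} = { ',', 'a', 'b', 'e' } — overlaps FOLLOW(D) on { ',', 'a', 'b', 'e' }: CONFLICT

S, T have no nullable alternative, so no FIRST/FOLLOW check is needed there.

So the grammar has 3 FIRST/FOLLOW conflicts (marked CONFLICT above).

Answer: Yes. D → b D with FOLLOW(D) on { 'b' }; D → S b with FOLLOW(D) on { ',', 'a', 'b', 'e' }; D → T e with FOLLOW(D) on { ',', 'a', 'b', 'e' }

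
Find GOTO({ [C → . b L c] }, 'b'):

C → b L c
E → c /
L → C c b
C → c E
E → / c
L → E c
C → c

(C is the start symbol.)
GOTO(I, 'b') = CLOSURE({ [A → αX.β] : [A → α.Xβ] ∈ I, X = 'b' })

Items with dot before 'b', with the dot advanced:
  [C → . b L c] → [C → b . L c]
Closure of the advanced items:
  [C → b . L c] has the dot before L: add [L → . C c b], [L → . E c]
  [L → . C c b] has the dot before C: add [C → . b L c], [C → . c E], [C → . c]
  [L → . E c] has the dot before E: add [E → . c /], [E → . / c]

GOTO = { [C → . b L c], [C → . c E], [C → . c], [C → b . L c], [E → . / c], [E → . c /], [L → . C c b], [L → . E c] }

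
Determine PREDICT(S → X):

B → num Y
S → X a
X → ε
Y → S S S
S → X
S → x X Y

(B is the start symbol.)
PREDICT(S → X) = (FIRST(RHS) \ {ε}) ∪ (FOLLOW(S) if ε ∈ FIRST(RHS), i.e. RHS ⇒* ε)
FIRST(X) = { ε }
FIRST(X) = { ε }
ε ∈ FIRST(X) (the right-hand side is nullable), so add FOLLOW(S) = { $, 'a', 'x' }
PREDICT(S → X) = { $, 'a', 'x' }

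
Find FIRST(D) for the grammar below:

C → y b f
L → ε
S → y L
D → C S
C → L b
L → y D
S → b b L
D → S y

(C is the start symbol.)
{ 'b', 'y' }

To compute FIRST(D), examine every production with D on the left-hand side, reading each right-hand side left to right until a non-nullable symbol is reached.

FIRST sets of the other non-terminals involved (by the same procedure, iterated to a fixed point):
  FIRST(C) = { 'b', 'y' }
  FIRST(S) = { 'b', 'y' }

From D → C S:
  - C is a non-terminal: add FIRST(C) \ {ε} = { 'b', 'y' }
    C is not nullable, so stop
From D → S y:
  - S is a non-terminal: add FIRST(S) \ {ε} = { 'b', 'y' }
    S is not nullable, so stop

Collecting: FIRST(D) = { 'b', 'y' }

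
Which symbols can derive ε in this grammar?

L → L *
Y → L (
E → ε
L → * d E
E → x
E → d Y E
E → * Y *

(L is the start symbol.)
ε-productions: E → ε
So E is immediately nullable.
No further non-terminal can be added: every production for the remaining non-terminals contains a terminal or a non-nullable non-terminal.
Nullable = { 'E' }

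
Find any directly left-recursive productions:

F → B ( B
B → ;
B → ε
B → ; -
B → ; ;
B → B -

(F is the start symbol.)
Yes, B is left-recursive

F → B ( B: starts with B
B → ;: starts with ';'
B → ε: starts with ε
B → ; -: starts with ';'
B → ; ;: starts with ';'
B → B -: LEFT RECURSIVE (starts with B)

The grammar has direct left recursion on: B.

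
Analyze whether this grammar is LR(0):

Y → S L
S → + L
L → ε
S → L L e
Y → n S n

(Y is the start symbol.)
No. Shift-reduce conflict between [L → .] and [S → . + L]

A grammar is LR(0) if no state in the canonical LR(0) collection has:
  - both a shift item (dot before a terminal) and a complete item (shift-reduce conflict), or
  - two or more complete items (reduce-reduce conflict; the accept item [Y' → Y .] counts as a complete item here).

Augment with Y' → Y and build the canonical LR(0) collection (I0 = CLOSURE({[Y' → . Y]}), then GOTO on every symbol after a dot until no new states appear). It has 12 states:
  I0: { [L → .], [S → . + L], [S → . L L e], [Y → . S L], [Y → . n S n], [Y' → . Y] }  — shift, reduce
  I1: { [L → .], [S → + . L] }  — reduce
  I2: { [L → .], [S → L . L e] }  — reduce
  I3: { [L → .], [Y → S . L] }  — reduce
  I4: { [Y' → Y .] }  — accept
  I5: { [L → .], [S → . + L], [S → . L L e], [Y → n . S n] }  — shift, reduce
  I6: { [Y → n S . n] }  — shift
  I7: { [Y → n S n .] }  — reduce
  I8: { [Y → S L .] }  — reduce
  I9: { [S → L L . e] }  — shift
  I10: { [S → L L e .] }  — reduce
  I11: { [S → + L .] }  — reduce

Conflict in state I0:
  Shift-reduce conflict between [L → .] and [S → . + L]
So the grammar is NOT LR(0).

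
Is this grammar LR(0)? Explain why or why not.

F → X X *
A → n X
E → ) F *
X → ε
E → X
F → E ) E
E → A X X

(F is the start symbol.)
No. Shift-reduce conflict between [X → .] and [A → . n X]

A grammar is LR(0) if no state in the canonical LR(0) collection has:
  - both a shift item (dot before a terminal) and a complete item (shift-reduce conflict), or
  - two or more complete items (reduce-reduce conflict; the accept item [F' → F .] counts as a complete item here).

Augment with F' → F and build the canonical LR(0) collection (I0 = CLOSURE({[F' → . F]}), then GOTO on every symbol after a dot until no new states appear). It has 17 states:
  I0: { [A → . n X], [E → . ) F *], [E → . A X X], [E → . X], [F → . E ) E], [F → . X X *], [F' → . F], [X → .] }  — shift, reduce
  I1: { [A → . n X], [E → ) . F *], [E → . ) F *], [E → . A X X], [E → . X], [F → . E ) E], [F → . X X *], [X → .] }  — shift, reduce
  I2: { [E → A . X X], [X → .] }  — reduce
  I3: { [F → E . ) E] }  — shift
  I4: { [F' → F .] }  — accept
  I5: { [E → X .], [F → X . X *], [X → .] }  — 2 reduces
  I6: { [A → n . X], [X → .] }  — reduce
  I7: { [A → n X .] }  — reduce
  I8: { [F → X X . *] }  — shift
  I9: { [F → X X * .] }  — reduce
  I10: { [A → . n X], [E → . ) F *], [E → . A X X], [E → . X], [F → E ) . E], [X → .] }  — shift, reduce
  I11: { [F → E ) E .] }  — reduce
  I12: { [E → X .] }  — reduce
  I13: { [E → A X . X], [X → .] }  — reduce
  I14: { [E → A X X .] }  — reduce
  I15: { [E → ) F . *] }  — shift
  I16: { [E → ) F * .] }  — reduce

Conflict in state I0:
  Shift-reduce conflict between [X → .] and [A → . n X]
So the grammar is NOT LR(0).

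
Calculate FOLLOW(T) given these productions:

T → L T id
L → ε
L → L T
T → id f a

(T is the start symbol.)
To compute FOLLOW(T), find every occurrence of T on a right-hand side N → α T β: add FIRST(β) \ {ε}, and if β is empty or nullable also add FOLLOW(N). Iterate to a fixed point.

T is the start symbol, so $ ∈ FOLLOW(T).
In T → L T id: T is followed by id, add FIRST(id) \ {ε} = { 'id' }
In L → L T: T is at the end, add FOLLOW(L)

The FOLLOW sets referred to above (computed the same way, to a fixed point):
  FOLLOW(L) = { 'id' }

Taking the union: FOLLOW(T) = { $, 'id' }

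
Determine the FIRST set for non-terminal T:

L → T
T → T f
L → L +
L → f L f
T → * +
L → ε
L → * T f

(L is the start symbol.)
{ '*' }

To compute FIRST(T), examine every production with T on the left-hand side, reading each right-hand side left to right until a non-nullable symbol is reached.

From T → T f:
  - T is the symbol being defined: contributes nothing new
    T is not nullable, so stop
From T → * +:
  - '*' is a terminal: add '*' and stop

Collecting: FIRST(T) = { '*' }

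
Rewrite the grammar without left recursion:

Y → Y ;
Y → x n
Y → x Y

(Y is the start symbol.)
Y → x n Y'
Y → x Y Y'
Y' → ; Y'
Y' → ε

Y is directly left-recursive. The standard transformation for
  A → A α₁ | ... | A α_m | β₁ | ... | β_n
is
  A  → β₁ A' | ... | β_n A'
  A' → α₁ A' | ... | α_m A' | ε

Y → x n becomes Y → x n Y'
Y → x Y becomes Y → x Y Y'
Y → Y ; becomes Y' → ; Y'
Add Y' → ε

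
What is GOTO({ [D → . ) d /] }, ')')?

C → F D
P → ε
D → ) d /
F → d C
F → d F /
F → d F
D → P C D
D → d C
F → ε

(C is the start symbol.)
{ [D → ) . d /] }

GOTO(I, ')') = CLOSURE({ [A → αX.β] : [A → α.Xβ] ∈ I, X = ')' })

Items with dot before ')', with the dot advanced:
  [D → . ) d /] → [D → ) . d /]
Closure adds nothing (no advanced item has the dot before a non-terminal).

GOTO = { [D → ) . d /] }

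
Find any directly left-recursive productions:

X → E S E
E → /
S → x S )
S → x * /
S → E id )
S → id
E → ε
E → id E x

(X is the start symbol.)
Direct left recursion occurs when N → N α for some non-terminal N (the right-hand side begins with the left-hand side itself).

X → E S E: starts with E
E → /: starts with '/'
S → x S ): starts with x
S → x * /: starts with x
S → E id ): starts with E
S → id: starts with id
E → ε: starts with ε
E → id E x: starts with id

No direct left recursion found.

Answer: No direct left recursion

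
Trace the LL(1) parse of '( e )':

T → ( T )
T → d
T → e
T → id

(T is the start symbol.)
Stack is shown with the top on the left.

Stack    Input    Action
------------------------
T $      ( e ) $  output T → ( T )
( T ) $  ( e ) $  match '('
T ) $    e ) $    output T → e
e ) $    e ) $    match 'e'
) $      ) $      match ')'
$        $        accept

The string is accepted.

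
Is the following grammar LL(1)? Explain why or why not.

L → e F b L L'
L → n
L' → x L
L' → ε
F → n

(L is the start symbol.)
No. Predict set conflict for L': { 'x' }

A grammar is LL(1) if for each non-terminal N with multiple productions, the predict sets of those productions are pairwise disjoint, where PREDICT(N → α) = (FIRST(α) \ {ε}) ∪ (FOLLOW(N) if α ⇒* ε).

Relevant sets:
  FOLLOW(L') = { $, 'x' }

For L:
  PREDICT(L → e F b L L') = { 'e' }
  PREDICT(L → n) = { 'n' }
For L':
  PREDICT(L' → x L) = { 'x' }
  PREDICT(L' → ε) = { $, 'x' }
F has a single production, so nothing to check there.

Conflict found: Predict set conflict for L': { 'x' }
The grammar is NOT LL(1).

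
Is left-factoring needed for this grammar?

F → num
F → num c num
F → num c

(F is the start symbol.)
Yes, F has productions with common prefix 'num'

Left-factoring is needed when two productions for the same non-terminal
share a common prefix on the right-hand side.

Productions for F:
  F → num
  F → num c num
  F → num c

Found common prefix 'num' in productions for F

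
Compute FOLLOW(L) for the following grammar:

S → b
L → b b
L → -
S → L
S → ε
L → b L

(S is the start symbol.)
{ $ }

In S → L: L is at the end, add FOLLOW(S)
In L → b L: L is at the end; this adds FOLLOW(L) to itself — nothing new

The FOLLOW sets referred to above (computed the same way, to a fixed point):
  FOLLOW(S) = { $ }

Taking the union: FOLLOW(L) = { $ }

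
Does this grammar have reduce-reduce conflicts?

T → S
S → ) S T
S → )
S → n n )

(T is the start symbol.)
A reduce-reduce conflict occurs when an LR(0) state has two complete items [A → α .] and [B → β .] — both call for a reduction, and with no lookahead the parser cannot choose between them.

Augment with T' → T and build the canonical LR(0) collection (I0 = CLOSURE({[T' → . T]}), then GOTO on every symbol after a dot until no new states appear). It has 9 states:
  I0: { [S → . ) S T], [S → . )], [S → . n n )], [T → . S], [T' → . T] }  — shift
  I1: { [S → ) . S T], [S → ) .], [S → . ) S T], [S → . )], [S → . n n )] }  — shift, reduce
  I2: { [T → S .] }  — reduce
  I3: { [T' → T .] }  — accept
  I4: { [S → n . n )] }  — shift
  I5: { [S → n n . )] }  — shift
  I6: { [S → n n ) .] }  — reduce
  I7: { [S → ) S . T], [S → . ) S T], [S → . )], [S → . n n )], [T → . S] }  — shift
  I8: { [S → ) S T .] }  — reduce

No state contains more than one complete item.

Answer: No reduce-reduce conflicts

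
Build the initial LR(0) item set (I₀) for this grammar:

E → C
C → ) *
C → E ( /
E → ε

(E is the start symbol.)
{ [C → . ) *], [C → . E ( /], [E → . C], [E → .], [E' → . E] }

First, augment the grammar with E' → E
I₀ = CLOSURE({ [E' → . E] }):
  [E' → . E] has the dot before E: add [E → . C], [E → .]
  [E → . C] has the dot before C: add [C → . ) *], [C → . E ( /]
No further items can be added.

I₀ = { [C → . ) *], [C → . E ( /], [E → . C], [E → .], [E' → . E] }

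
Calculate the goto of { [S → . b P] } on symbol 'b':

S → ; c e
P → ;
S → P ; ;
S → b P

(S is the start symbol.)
{ [P → . ;], [S → b . P] }

GOTO(I, 'b') = CLOSURE({ [A → αX.β] : [A → α.Xβ] ∈ I, X = 'b' })

Items with dot before 'b', with the dot advanced:
  [S → . b P] → [S → b . P]
Closure of the advanced items:
  [S → b . P] has the dot before P: add [P → . ;]

GOTO = { [P → . ;], [S → b . P] }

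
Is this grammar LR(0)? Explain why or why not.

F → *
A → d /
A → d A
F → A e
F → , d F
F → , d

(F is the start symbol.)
No. Shift-reduce conflict between [F → , d .] and [A → . d /]

Augment with F' → F and build the canonical LR(0) collection (I0 = CLOSURE({[F' → . F]}), then GOTO on every symbol after a dot until no new states appear). It has 11 states:
  I0: { [A → . d /], [A → . d A], [F → . *], [F → . , d F], [F → . , d], [F → . A e], [F' → . F] }  — shift
  I1: { [F → * .] }  — reduce
  I2: { [F → , . d F], [F → , . d] }  — shift
  I3: { [F → A . e] }  — shift
  I4: { [F' → F .] }  — accept
  I5: { [A → . d /], [A → . d A], [A → d . /], [A → d . A] }  — shift
  I6: { [A → d / .] }  — reduce
  I7: { [A → d A .] }  — reduce
  I8: { [F → A e .] }  — reduce
  I9: { [A → . d /], [A → . d A], [F → , d . F], [F → , d .], [F → . *], [F → . , d F], [F → . , d], [F → . A e] }  — shift, reduce
  I10: { [F → , d F .] }  — reduce

Conflict in state I9:
  Shift-reduce conflict between [F → , d .] and [A → . d /]
So the grammar is NOT LR(0).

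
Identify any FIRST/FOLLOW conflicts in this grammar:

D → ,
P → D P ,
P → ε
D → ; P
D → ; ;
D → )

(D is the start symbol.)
Nullable non-terminals: P.
FIRST sets used below: FIRST(D) = { ')', ',', ';' }

P: nullable alternative(s) P → ε; FOLLOW(P) = { $, ')', ',', ';' }
  P → D P ,: FIRST \ {ε} = { ')', ',', ';' } — overlaps FOLLOW(P) on { ')', ',', ';' }: CONFLICT
  P → ε: FIRST \ {ε} = { } — this is the only nullable alternative, skip

D has no nullable alternative, so no FIRST/FOLLOW check is needed there.

So the grammar has 1 FIRST/FOLLOW conflict (marked CONFLICT above).

Answer: Yes. P → D P ',' with FOLLOW(P) on { ')', ',', ';' }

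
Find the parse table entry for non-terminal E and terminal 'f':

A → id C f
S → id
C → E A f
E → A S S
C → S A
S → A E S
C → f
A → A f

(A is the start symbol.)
Empty (error entry)

To find M[E, 'f'], we find productions for E where 'f' is in the predict set (PREDICT(N → α) = (FIRST(α) \ {ε}) ∪ (FOLLOW(N) if α ⇒* ε)).

Relevant sets:
  FIRST(A) = { 'id' }

E → A S S: PREDICT = { 'id' }

M[E, 'f'] is empty (no production applies)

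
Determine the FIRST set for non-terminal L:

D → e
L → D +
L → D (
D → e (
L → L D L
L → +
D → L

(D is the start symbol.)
{ '+', 'e' }

To compute FIRST(L), examine every production with L on the left-hand side, reading each right-hand side left to right until a non-nullable symbol is reached.

FIRST sets of the other non-terminals involved (by the same procedure, iterated to a fixed point):
  FIRST(D) = { '+', 'e' }

From L → D +:
  - D is a non-terminal: add FIRST(D) \ {ε} = { '+', 'e' }
    D is not nullable, so stop
From L → D (:
  - D is a non-terminal: add FIRST(D) \ {ε} = { '+', 'e' }
    D is not nullable, so stop
From L → L D L:
  - L is the symbol being defined: contributes nothing new
    L is not nullable, so stop
From L → +:
  - '+' is a terminal: add '+' and stop

Collecting: FIRST(L) = { '+', 'e' }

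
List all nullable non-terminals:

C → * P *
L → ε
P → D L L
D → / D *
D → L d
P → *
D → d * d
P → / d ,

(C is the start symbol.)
ε-productions: L → ε
So L is immediately nullable.
No further non-terminal can be added: every production for the remaining non-terminals contains a terminal or a non-nullable non-terminal.
Nullable = { 'L' }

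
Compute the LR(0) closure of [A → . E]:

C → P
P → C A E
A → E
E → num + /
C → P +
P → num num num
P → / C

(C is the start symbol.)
To compute CLOSURE, for each item [A → α.Bβ] where B is a non-terminal, add [B → .γ] for all productions B → γ; repeat for the newly added items until nothing changes.

Start with: [A → . E]
  [A → . E] has the dot before E: add [E → . num + /]
No further items can be added.

CLOSURE = { [A → . E], [E → . num + /] }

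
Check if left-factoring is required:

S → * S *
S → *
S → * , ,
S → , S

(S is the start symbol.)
Left-factoring is needed when two productions for the same non-terminal
share a common prefix on the right-hand side.

Productions for S:
  S → * S *
  S → *
  S → * , ,
  S → , S

Found common prefix '*' in productions for S

Answer: Yes, S has productions with common prefix '*'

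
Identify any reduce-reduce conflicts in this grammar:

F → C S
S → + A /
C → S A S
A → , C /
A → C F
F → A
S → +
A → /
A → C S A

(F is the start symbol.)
No reduce-reduce conflicts

A reduce-reduce conflict occurs when an LR(0) state has two complete items [A → α .] and [B → β .] — both call for a reduction, and with no lookahead the parser cannot choose between them.

Augment with F' → F and build the canonical LR(0) collection (I0 = CLOSURE({[F' → . F]}), then GOTO on every symbol after a dot until no new states appear). It has 19 states:
  I0: { [A → . , C /], [A → . /], [A → . C F], [A → . C S A], [C → . S A S], [F → . A], [F → . C S], [F' → . F], [S → . + A /], [S → . +] }  — shift
  I1: { [A → . , C /], [A → . /], [A → . C F], [A → . C S A], [C → . S A S], [S → + . A /], [S → + .], [S → . + A /], [S → . +] }  — shift, reduce
  I2: { [A → , . C /], [C → . S A S], [S → . + A /], [S → . +] }  — shift
  I3: { [A → / .] }  — reduce
  I4: { [F → A .] }  — reduce
  I5: { [A → . , C /], [A → . /], [A → . C F], [A → . C S A], [A → C . F], [A → C . S A], [C → . S A S], [F → . A], [F → . C S], [F → C . S], [S → . + A /], [S → . +] }  — shift
  I6: { [F' → F .] }  — accept
  I7: { [A → . , C /], [A → . /], [A → . C F], [A → . C S A], [C → . S A S], [C → S . A S], [S → . + A /], [S → . +] }  — shift
  I8: { [C → S A . S], [S → . + A /], [S → . +] }  — shift
  I9: { [A → . , C /], [A → . /], [A → . C F], [A → . C S A], [A → C . F], [A → C . S A], [C → . S A S], [F → . A], [F → . C S], [S → . + A /], [S → . +] }  — shift
  I10: { [A → C F .] }  — reduce
  I11: { [A → . , C /], [A → . /], [A → . C F], [A → . C S A], [A → C S . A], [C → . S A S], [C → S . A S], [S → . + A /], [S → . +] }  — shift
  I12: { [A → C S A .], [C → S A . S], [S → . + A /], [S → . +] }  — shift, reduce
  I13: { [C → S A S .] }  — reduce
  I14: { [A → . , C /], [A → . /], [A → . C F], [A → . C S A], [A → C S . A], [C → . S A S], [C → S . A S], [F → C S .], [S → . + A /], [S → . +] }  — shift, reduce
  I15: { [A → , C . /] }  — shift
  I16: { [A → , C / .] }  — reduce
  I17: { [S → + A . /] }  — shift
  I18: { [S → + A / .] }  — reduce

No state contains more than one complete item.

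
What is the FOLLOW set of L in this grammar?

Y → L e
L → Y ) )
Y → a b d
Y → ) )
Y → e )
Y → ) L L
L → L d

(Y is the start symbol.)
To compute FOLLOW(L), find every occurrence of L on a right-hand side N → α L β: add FIRST(β) \ {ε}, and if β is empty or nullable also add FOLLOW(N). Iterate to a fixed point.

In Y → L e: L is followed by e, add FIRST(e) \ {ε} = { 'e' }
In Y → ) L L: L is followed by L, add FIRST(L) \ {ε} = { ')', 'a', 'e' }
In Y → ) L L: L is at the end, add FOLLOW(Y)
In L → L d: L is followed by d, add FIRST(d) \ {ε} = { 'd' }

The FOLLOW sets referred to above (computed the same way, to a fixed point):
  FOLLOW(Y) = { $, ')' }

Taking the union: FOLLOW(L) = { $, ')', 'a', 'd', 'e' }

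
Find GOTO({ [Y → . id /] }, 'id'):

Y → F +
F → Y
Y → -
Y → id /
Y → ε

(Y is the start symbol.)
GOTO(I, 'id') = CLOSURE({ [A → αX.β] : [A → α.Xβ] ∈ I, X = 'id' })

Items with dot before 'id', with the dot advanced:
  [Y → . id /] → [Y → id . /]
Closure adds nothing (no advanced item has the dot before a non-terminal).

GOTO = { [Y → id . /] }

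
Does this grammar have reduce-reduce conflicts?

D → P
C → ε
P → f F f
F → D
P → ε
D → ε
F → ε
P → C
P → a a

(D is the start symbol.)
Yes — I0: [C → .] vs [D → .]; I5: [C → .] vs [D → .]

A reduce-reduce conflict occurs when an LR(0) state has two complete items [A → α .] and [B → β .] — both call for a reduction, and with no lookahead the parser cannot choose between them.

Augment with D' → D and build the canonical LR(0) collection (I0 = CLOSURE({[D' → . D]}), then GOTO on every symbol after a dot until no new states appear). It has 10 states:
  I0: { [C → .], [D → . P], [D → .], [D' → . D], [P → . C], [P → . a a], [P → . f F f], [P → .] }  — shift, 3 reduces
  I1: { [P → C .] }  — reduce
  I2: { [D' → D .] }  — accept
  I3: { [D → P .] }  — reduce
  I4: { [P → a . a] }  — shift
  I5: { [C → .], [D → . P], [D → .], [F → . D], [F → .], [P → . C], [P → . a a], [P → . f F f], [P → .], [P → f . F f] }  — shift, 4 reduces
  I6: { [F → D .] }  — reduce
  I7: { [P → f F . f] }  — shift
  I8: { [P → f F f .] }  — reduce
  I9: { [P → a a .] }  — reduce

I0 contains complete items [C → .], [D → .], [P → .] — reduce-reduce conflict.
I5 contains complete items [C → .], [D → .], [F → .], [P → .] — reduce-reduce conflict.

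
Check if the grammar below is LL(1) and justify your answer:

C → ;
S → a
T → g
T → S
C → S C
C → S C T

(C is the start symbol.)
A grammar is LL(1) if for each non-terminal N with multiple productions, the predict sets of those productions are pairwise disjoint, where PREDICT(N → α) = (FIRST(α) \ {ε}) ∪ (FOLLOW(N) if α ⇒* ε).

Relevant sets:
  FIRST(S) = { 'a' }

For C:
  PREDICT(C → ';') = { ';' }
  PREDICT(C → S C) = { 'a' }
  PREDICT(C → S C T) = { 'a' }
For T:
  PREDICT(T → g) = { 'g' }
  PREDICT(T → S) = { 'a' }
S has a single production, so nothing to check there.

Conflict found: Predict set conflict for C: { 'a' }
The grammar is NOT LL(1).

Answer: No. Predict set conflict for C: { 'a' }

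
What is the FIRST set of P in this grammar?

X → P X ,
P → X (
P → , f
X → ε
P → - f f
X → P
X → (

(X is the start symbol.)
{ '(', ',', '-' }

To compute FIRST(P), examine every production with P on the left-hand side, reading each right-hand side left to right until a non-nullable symbol is reached.

FIRST sets of the other non-terminals involved (by the same procedure, iterated to a fixed point):
  FIRST(X) = { '(', ',', '-', ε }

From P → X (:
  - X is a non-terminal: add FIRST(X) \ {ε} = { '(', ',', '-' }
    X is nullable, so continue to the next symbol
  - '(' is a terminal: add '(' and stop
From P → , f:
  - ',' is a terminal: add ',' and stop
From P → - f f:
  - '-' is a terminal: add '-' and stop

Collecting: FIRST(P) = { '(', ',', '-' }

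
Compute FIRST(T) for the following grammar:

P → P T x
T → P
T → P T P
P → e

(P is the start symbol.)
{ 'e' }

FIRST sets of the other non-terminals involved (by the same procedure, iterated to a fixed point):
  FIRST(P) = { 'e' }

From T → P:
  - P is a non-terminal: add FIRST(P) \ {ε} = { 'e' }
    P is not nullable, so stop
From T → P T P:
  - P is a non-terminal: add FIRST(P) \ {ε} = { 'e' }
    P is not nullable, so stop

Collecting: FIRST(T) = { 'e' }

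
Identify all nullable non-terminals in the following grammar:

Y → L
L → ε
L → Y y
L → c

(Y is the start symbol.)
A non-terminal is nullable if it can derive ε (the empty string): either it has an ε-production, or it has a production whose right-hand side consists entirely of nullable non-terminals.

ε-productions: L → ε
So L is immediately nullable.
Y → L: every symbol on the right is nullable, so Y is nullable too.
Every non-terminal is now nullable.
Nullable = { 'L', 'Y' }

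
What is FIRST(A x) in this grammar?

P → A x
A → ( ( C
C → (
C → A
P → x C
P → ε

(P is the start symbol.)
FIRST sets of the non-terminals involved (from the grammar, by fixed-point iteration):
  FIRST(A) = { '(' }

To compute FIRST(A x), process the symbols left to right:
Symbol A is a non-terminal. Add FIRST(A) \ {ε} = { '(' }
A is not nullable (ε ∉ FIRST(A)), so stop here.
FIRST(A x) = { '(' }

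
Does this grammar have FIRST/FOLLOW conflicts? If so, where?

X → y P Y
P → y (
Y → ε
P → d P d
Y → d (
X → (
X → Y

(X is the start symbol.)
Nullable non-terminals: X, Y.
FIRST sets used below: FIRST(Y) = { 'd', ε }

X: nullable alternative(s) X → Y; FOLLOW(X) = { $ }
  X → y P Y: FIRST \ {ε} = { 'y' } — disjoint from FOLLOW(X)
  X → (: FIRST \ {ε} = { '(' } — disjoint from FOLLOW(X)
  X → Y: FIRST \ {ε} = { 'd' } — this is the only nullable alternative, skip

Y: nullable alternative(s) Y → ε; FOLLOW(Y) = { $ }
  Y → ε: FIRST \ {ε} = { } — this is the only nullable alternative, skip
  Y → d (: FIRST \ {ε} = { 'd' } — disjoint from FOLLOW(Y)

P has no nullable alternative, so no FIRST/FOLLOW check is needed there.

No FIRST/FOLLOW conflicts found.

Answer: No FIRST/FOLLOW conflicts.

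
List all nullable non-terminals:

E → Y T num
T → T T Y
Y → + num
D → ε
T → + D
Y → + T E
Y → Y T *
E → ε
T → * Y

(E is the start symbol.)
ε-productions: D → ε, E → ε
So D, E are immediately nullable.
No further non-terminal can be added: every production for the remaining non-terminals contains a terminal or a non-nullable non-terminal.
Nullable = { 'D', 'E' }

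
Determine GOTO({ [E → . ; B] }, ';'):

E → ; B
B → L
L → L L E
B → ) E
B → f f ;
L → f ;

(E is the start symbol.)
GOTO(I, ';') = CLOSURE({ [A → αX.β] : [A → α.Xβ] ∈ I, X = ';' })

Items with dot before ';', with the dot advanced:
  [E → . ; B] → [E → ; . B]
Closure of the advanced items:
  [E → ; . B] has the dot before B: add [B → . L], [B → . ) E], [B → . f f ;]
  [B → . L] has the dot before L: add [L → . L L E], [L → . f ;]

GOTO = { [B → . ) E], [B → . L], [B → . f f ;], [E → ; . B], [L → . L L E], [L → . f ;] }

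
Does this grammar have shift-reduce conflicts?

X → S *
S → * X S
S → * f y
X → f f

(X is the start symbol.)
A shift-reduce conflict occurs when an LR(0) state has both:
  - a complete (reduce) item [A → α .] (dot at the end), and
  - a shift item [B → β . c γ] (dot before a terminal).

Augment with X' → X and build the canonical LR(0) collection (I0 = CLOSURE({[X' → . X]}), then GOTO on every symbol after a dot until no new states appear). It has 11 states:
  I0: { [S → . * X S], [S → . * f y], [X → . S *], [X → . f f], [X' → . X] }  — shift
  I1: { [S → * . X S], [S → * . f y], [S → . * X S], [S → . * f y], [X → . S *], [X → . f f] }  — shift
  I2: { [X → S . *] }  — shift
  I3: { [X' → X .] }  — accept
  I4: { [X → f . f] }  — shift
  I5: { [X → f f .] }  — reduce
  I6: { [X → S * .] }  — reduce
  I7: { [S → * X . S], [S → . * X S], [S → . * f y] }  — shift
  I8: { [S → * f . y], [X → f . f] }  — shift
  I9: { [S → * f y .] }  — reduce
  I10: { [S → * X S .] }  — reduce

No state contains both a complete item and a shift item.

Answer: No shift-reduce conflicts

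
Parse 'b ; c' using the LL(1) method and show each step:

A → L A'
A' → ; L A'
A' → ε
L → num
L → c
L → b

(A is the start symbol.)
LL(1) parsing maintains a stack (initially the start symbol over $) and the input. At each step: if the stack top is a terminal, match it against the current input token; if it is a non-terminal N, replace it with the RHS of M[N, lookahead] (the unique production whose predict set contains the lookahead).

Stack is shown with the top on the left.

Stack     Input    Action
-------------------------
A $       b ; c $  output A → L A'
L A' $    b ; c $  output L → b
b A' $    b ; c $  match 'b'
A' $      ; c $    output A' → ; L A'
; L A' $  ; c $    match ';'
L A' $    c $      output L → c
c A' $    c $      match 'c'
A' $      $        output A' → ε
$         $        accept

The string is accepted.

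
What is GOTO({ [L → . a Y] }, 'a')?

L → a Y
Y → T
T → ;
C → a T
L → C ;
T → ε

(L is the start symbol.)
{ [L → a . Y], [T → . ;], [T → .], [Y → . T] }

GOTO(I, 'a') = CLOSURE({ [A → αX.β] : [A → α.Xβ] ∈ I, X = 'a' })

Items with dot before 'a', with the dot advanced:
  [L → . a Y] → [L → a . Y]
Closure of the advanced items:
  [L → a . Y] has the dot before Y: add [Y → . T]
  [Y → . T] has the dot before T: add [T → . ;], [T → .]

GOTO = { [L → a . Y], [T → . ;], [T → .], [Y → . T] }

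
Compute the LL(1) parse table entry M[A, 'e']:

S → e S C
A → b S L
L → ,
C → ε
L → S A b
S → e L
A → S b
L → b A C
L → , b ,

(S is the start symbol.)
A → S b

To find M[A, 'e'], we find productions for A where 'e' is in the predict set (PREDICT(N → α) = (FIRST(α) \ {ε}) ∪ (FOLLOW(N) if α ⇒* ε)).

Relevant sets:
  FIRST(S) = { 'e' }

A → b S L: PREDICT = { 'b' }
A → S b: PREDICT = { 'e' }
  'e' is in predict set, so this production goes in M[A, 'e']

M[A, 'e'] = A → S b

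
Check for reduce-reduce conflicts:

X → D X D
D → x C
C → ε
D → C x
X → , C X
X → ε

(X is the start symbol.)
A reduce-reduce conflict occurs when an LR(0) state has two complete items [A → α .] and [B → β .] — both call for a reduction, and with no lookahead the parser cannot choose between them.

Augment with X' → X and build the canonical LR(0) collection (I0 = CLOSURE({[X' → . X]}), then GOTO on every symbol after a dot until no new states appear). It has 12 states:
  I0: { [C → .], [D → . C x], [D → . x C], [X → . , C X], [X → . D X D], [X → .], [X' → . X] }  — shift, 2 reduces
  I1: { [C → .], [X → , . C X] }  — reduce
  I2: { [D → C . x] }  — shift
  I3: { [C → .], [D → . C x], [D → . x C], [X → . , C X], [X → . D X D], [X → .], [X → D . X D] }  — shift, 2 reduces
  I4: { [X' → X .] }  — accept
  I5: { [C → .], [D → x . C] }  — reduce
  I6: { [D → x C .] }  — reduce
  I7: { [C → .], [D → . C x], [D → . x C], [X → D X . D] }  — shift, reduce
  I8: { [X → D X D .] }  — reduce
  I9: { [D → C x .] }  — reduce
  I10: { [C → .], [D → . C x], [D → . x C], [X → , C . X], [X → . , C X], [X → . D X D], [X → .] }  — shift, 2 reduces
  I11: { [X → , C X .] }  — reduce

I0 contains complete items [C → .], [X → .] — reduce-reduce conflict.
I3 contains complete items [C → .], [X → .] — reduce-reduce conflict.
I10 contains complete items [C → .], [X → .] — reduce-reduce conflict.

Answer: Yes — I0: [C → .] vs [X → .]; I3: [C → .] vs [X → .]; I10: [C → .] vs [X → .]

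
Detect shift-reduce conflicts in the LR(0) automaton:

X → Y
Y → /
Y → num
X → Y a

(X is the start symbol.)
Yes — I3: [X → Y .] vs [X → Y . a]

A shift-reduce conflict occurs when an LR(0) state has both:
  - a complete (reduce) item [A → α .] (dot at the end), and
  - a shift item [B → β . c γ] (dot before a terminal).

Augment with X' → X and build the canonical LR(0) collection (I0 = CLOSURE({[X' → . X]}), then GOTO on every symbol after a dot until no new states appear). It has 6 states:
  I0: { [X → . Y a], [X → . Y], [X' → . X], [Y → . /], [Y → . num] }  — shift
  I1: { [Y → / .] }  — reduce
  I2: { [X' → X .] }  — accept
  I3: { [X → Y . a], [X → Y .] }  — shift, reduce
  I4: { [Y → num .] }  — reduce
  I5: { [X → Y a .] }  — reduce

I3 contains reduce item [X → Y .] and shift item [X → Y . a] — shift-reduce conflict.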